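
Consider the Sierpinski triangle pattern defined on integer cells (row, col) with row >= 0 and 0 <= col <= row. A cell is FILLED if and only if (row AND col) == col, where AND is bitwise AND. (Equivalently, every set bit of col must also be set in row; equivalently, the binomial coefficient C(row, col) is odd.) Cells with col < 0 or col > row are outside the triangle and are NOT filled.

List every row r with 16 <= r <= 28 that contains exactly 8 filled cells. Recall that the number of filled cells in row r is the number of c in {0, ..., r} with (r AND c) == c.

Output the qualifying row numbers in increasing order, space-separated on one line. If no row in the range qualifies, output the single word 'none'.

Row r has 2^popcount(r) filled cells, so we need popcount(r) = log2(8) = 3.
Scan r = 16..28 and keep those with exactly 3 one-bits:
r=16=10000 popcount=1 -> skip
r=17=10001 popcount=2 -> skip
r=18=10010 popcount=2 -> skip
r=19=10011 popcount=3 -> KEEP
r=20=10100 popcount=2 -> skip
r=21=10101 popcount=3 -> KEEP
r=22=10110 popcount=3 -> KEEP
r=23=10111 popcount=4 -> skip
r=24=11000 popcount=2 -> skip
r=25=11001 popcount=3 -> KEEP
r=26=11010 popcount=3 -> KEEP
r=27=11011 popcount=4 -> skip
r=28=11100 popcount=3 -> KEEP
Kept rows: 19 21 22 25 26 28

Answer: 19 21 22 25 26 28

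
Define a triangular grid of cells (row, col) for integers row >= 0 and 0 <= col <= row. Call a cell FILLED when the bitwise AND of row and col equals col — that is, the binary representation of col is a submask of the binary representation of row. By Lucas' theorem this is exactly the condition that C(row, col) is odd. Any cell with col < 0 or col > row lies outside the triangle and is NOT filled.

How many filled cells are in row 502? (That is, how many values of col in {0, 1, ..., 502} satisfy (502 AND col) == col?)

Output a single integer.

502 in binary = 111110110
popcount(502) = number of 1-bits in 111110110 = 7
A col c satisfies (502 AND c) == c iff every set bit of c is also set in 502; each of the 7 set bits of 502 can independently be on or off in c.
count = 2^7 = 128

Answer: 128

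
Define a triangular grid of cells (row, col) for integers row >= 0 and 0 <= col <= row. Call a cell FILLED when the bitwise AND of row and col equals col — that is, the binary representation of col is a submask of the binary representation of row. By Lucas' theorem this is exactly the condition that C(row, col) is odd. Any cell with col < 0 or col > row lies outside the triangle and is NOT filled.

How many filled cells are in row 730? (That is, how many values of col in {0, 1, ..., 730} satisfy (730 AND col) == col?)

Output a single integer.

Answer: 64

Derivation:
730 in binary = 1011011010
popcount(730) = number of 1-bits in 1011011010 = 6
A col c satisfies (730 AND c) == c iff every set bit of c is also set in 730; each of the 6 set bits of 730 can independently be on or off in c.
count = 2^6 = 64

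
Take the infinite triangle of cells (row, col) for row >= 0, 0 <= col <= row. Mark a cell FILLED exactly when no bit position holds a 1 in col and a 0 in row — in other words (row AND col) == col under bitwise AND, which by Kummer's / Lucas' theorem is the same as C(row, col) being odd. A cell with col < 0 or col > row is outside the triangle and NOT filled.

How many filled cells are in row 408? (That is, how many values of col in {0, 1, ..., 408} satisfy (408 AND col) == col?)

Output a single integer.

408 in binary = 110011000
popcount(408) = number of 1-bits in 110011000 = 4
A col c satisfies (408 AND c) == c iff every set bit of c is also set in 408; each of the 4 set bits of 408 can independently be on or off in c.
count = 2^4 = 16

Answer: 16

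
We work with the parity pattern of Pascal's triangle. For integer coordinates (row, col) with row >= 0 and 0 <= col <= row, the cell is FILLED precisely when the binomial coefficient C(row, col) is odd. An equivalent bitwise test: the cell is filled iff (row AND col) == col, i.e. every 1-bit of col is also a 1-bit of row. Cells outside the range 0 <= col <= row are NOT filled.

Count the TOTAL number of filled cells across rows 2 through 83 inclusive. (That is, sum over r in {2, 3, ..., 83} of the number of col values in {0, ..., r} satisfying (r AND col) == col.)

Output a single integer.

Answer: 924

Derivation:
r2=10 pc1: +2 =2
r3=11 pc2: +4 =6
r4=100 pc1: +2 =8
r5=101 pc2: +4 =12
r6=110 pc2: +4 =16
r7=111 pc3: +8 =24
r8=1000 pc1: +2 =26
r9=1001 pc2: +4 =30
r10=1010 pc2: +4 =34
r11=1011 pc3: +8 =42
r12=1100 pc2: +4 =46
r13=1101 pc3: +8 =54
r14=1110 pc3: +8 =62
r15=1111 pc4: +16 =78
r16=10000 pc1: +2 =80
r17=10001 pc2: +4 =84
r18=10010 pc2: +4 =88
r19=10011 pc3: +8 =96
r20=10100 pc2: +4 =100
r21=10101 pc3: +8 =108
r22=10110 pc3: +8 =116
r23=10111 pc4: +16 =132
r24=11000 pc2: +4 =136
r25=11001 pc3: +8 =144
r26=11010 pc3: +8 =152
r27=11011 pc4: +16 =168
r28=11100 pc3: +8 =176
r29=11101 pc4: +16 =192
r30=11110 pc4: +16 =208
r31=11111 pc5: +32 =240
r32=100000 pc1: +2 =242
r33=100001 pc2: +4 =246
r34=100010 pc2: +4 =250
r35=100011 pc3: +8 =258
r36=100100 pc2: +4 =262
r37=100101 pc3: +8 =270
r38=100110 pc3: +8 =278
r39=100111 pc4: +16 =294
r40=101000 pc2: +4 =298
r41=101001 pc3: +8 =306
r42=101010 pc3: +8 =314
r43=101011 pc4: +16 =330
r44=101100 pc3: +8 =338
r45=101101 pc4: +16 =354
r46=101110 pc4: +16 =370
r47=101111 pc5: +32 =402
r48=110000 pc2: +4 =406
r49=110001 pc3: +8 =414
r50=110010 pc3: +8 =422
r51=110011 pc4: +16 =438
r52=110100 pc3: +8 =446
r53=110101 pc4: +16 =462
r54=110110 pc4: +16 =478
r55=110111 pc5: +32 =510
r56=111000 pc3: +8 =518
r57=111001 pc4: +16 =534
r58=111010 pc4: +16 =550
r59=111011 pc5: +32 =582
r60=111100 pc4: +16 =598
r61=111101 pc5: +32 =630
r62=111110 pc5: +32 =662
r63=111111 pc6: +64 =726
r64=1000000 pc1: +2 =728
r65=1000001 pc2: +4 =732
r66=1000010 pc2: +4 =736
r67=1000011 pc3: +8 =744
r68=1000100 pc2: +4 =748
r69=1000101 pc3: +8 =756
r70=1000110 pc3: +8 =764
r71=1000111 pc4: +16 =780
r72=1001000 pc2: +4 =784
r73=1001001 pc3: +8 =792
r74=1001010 pc3: +8 =800
r75=1001011 pc4: +16 =816
r76=1001100 pc3: +8 =824
r77=1001101 pc4: +16 =840
r78=1001110 pc4: +16 =856
r79=1001111 pc5: +32 =888
r80=1010000 pc2: +4 =892
r81=1010001 pc3: +8 =900
r82=1010010 pc3: +8 =908
r83=1010011 pc4: +16 =924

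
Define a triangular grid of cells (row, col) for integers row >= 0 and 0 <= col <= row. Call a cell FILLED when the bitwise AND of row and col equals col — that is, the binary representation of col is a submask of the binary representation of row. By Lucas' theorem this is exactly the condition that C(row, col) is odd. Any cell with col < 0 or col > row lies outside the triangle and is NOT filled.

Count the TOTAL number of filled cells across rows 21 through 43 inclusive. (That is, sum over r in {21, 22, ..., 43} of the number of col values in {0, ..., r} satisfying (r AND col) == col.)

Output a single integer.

r21=10101 pc3: +8 =8
r22=10110 pc3: +8 =16
r23=10111 pc4: +16 =32
r24=11000 pc2: +4 =36
r25=11001 pc3: +8 =44
r26=11010 pc3: +8 =52
r27=11011 pc4: +16 =68
r28=11100 pc3: +8 =76
r29=11101 pc4: +16 =92
r30=11110 pc4: +16 =108
r31=11111 pc5: +32 =140
r32=100000 pc1: +2 =142
r33=100001 pc2: +4 =146
r34=100010 pc2: +4 =150
r35=100011 pc3: +8 =158
r36=100100 pc2: +4 =162
r37=100101 pc3: +8 =170
r38=100110 pc3: +8 =178
r39=100111 pc4: +16 =194
r40=101000 pc2: +4 =198
r41=101001 pc3: +8 =206
r42=101010 pc3: +8 =214
r43=101011 pc4: +16 =230

Answer: 230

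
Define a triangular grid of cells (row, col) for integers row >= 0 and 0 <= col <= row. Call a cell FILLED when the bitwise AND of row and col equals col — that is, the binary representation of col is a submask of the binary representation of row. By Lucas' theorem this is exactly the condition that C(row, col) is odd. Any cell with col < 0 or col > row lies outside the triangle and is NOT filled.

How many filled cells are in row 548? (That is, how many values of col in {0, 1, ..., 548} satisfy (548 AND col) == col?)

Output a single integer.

Answer: 8

Derivation:
548 in binary = 1000100100
popcount(548) = number of 1-bits in 1000100100 = 3
A col c satisfies (548 AND c) == c iff every set bit of c is also set in 548; each of the 3 set bits of 548 can independently be on or off in c.
count = 2^3 = 8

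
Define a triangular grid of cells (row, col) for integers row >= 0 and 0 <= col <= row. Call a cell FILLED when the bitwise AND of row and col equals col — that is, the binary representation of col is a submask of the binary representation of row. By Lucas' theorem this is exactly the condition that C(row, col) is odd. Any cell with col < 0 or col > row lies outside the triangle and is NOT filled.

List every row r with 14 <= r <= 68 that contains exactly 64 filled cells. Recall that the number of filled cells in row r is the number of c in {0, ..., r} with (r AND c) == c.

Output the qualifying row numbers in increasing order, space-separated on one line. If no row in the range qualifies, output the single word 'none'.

Answer: 63

Derivation:
Row r has 2^popcount(r) filled cells, so we need popcount(r) = log2(64) = 6.
Scan r = 14..68 and keep those with exactly 6 one-bits:
r=14=1110 popcount=3 -> skip
r=15=1111 popcount=4 -> skip
r=16=10000 popcount=1 -> skip
r=17=10001 popcount=2 -> skip
r=18=10010 popcount=2 -> skip
r=19=10011 popcount=3 -> skip
r=20=10100 popcount=2 -> skip
r=21=10101 popcount=3 -> skip
r=22=10110 popcount=3 -> skip
r=23=10111 popcount=4 -> skip
r=24=11000 popcount=2 -> skip
r=25=11001 popcount=3 -> skip
r=26=11010 popcount=3 -> skip
r=27=11011 popcount=4 -> skip
r=28=11100 popcount=3 -> skip
r=29=11101 popcount=4 -> skip
r=30=11110 popcount=4 -> skip
r=31=11111 popcount=5 -> skip
r=32=100000 popcount=1 -> skip
r=33=100001 popcount=2 -> skip
r=34=100010 popcount=2 -> skip
r=35=100011 popcount=3 -> skip
r=36=100100 popcount=2 -> skip
r=37=100101 popcount=3 -> skip
r=38=100110 popcount=3 -> skip
r=39=100111 popcount=4 -> skip
r=40=101000 popcount=2 -> skip
r=41=101001 popcount=3 -> skip
r=42=101010 popcount=3 -> skip
r=43=101011 popcount=4 -> skip
r=44=101100 popcount=3 -> skip
r=45=101101 popcount=4 -> skip
r=46=101110 popcount=4 -> skip
r=47=101111 popcount=5 -> skip
r=48=110000 popcount=2 -> skip
r=49=110001 popcount=3 -> skip
r=50=110010 popcount=3 -> skip
r=51=110011 popcount=4 -> skip
r=52=110100 popcount=3 -> skip
r=53=110101 popcount=4 -> skip
r=54=110110 popcount=4 -> skip
r=55=110111 popcount=5 -> skip
r=56=111000 popcount=3 -> skip
r=57=111001 popcount=4 -> skip
r=58=111010 popcount=4 -> skip
r=59=111011 popcount=5 -> skip
r=60=111100 popcount=4 -> skip
r=61=111101 popcount=5 -> skip
r=62=111110 popcount=5 -> skip
r=63=111111 popcount=6 -> KEEP
r=64=1000000 popcount=1 -> skip
r=65=1000001 popcount=2 -> skip
r=66=1000010 popcount=2 -> skip
r=67=1000011 popcount=3 -> skip
r=68=1000100 popcount=2 -> skip
Kept rows: 63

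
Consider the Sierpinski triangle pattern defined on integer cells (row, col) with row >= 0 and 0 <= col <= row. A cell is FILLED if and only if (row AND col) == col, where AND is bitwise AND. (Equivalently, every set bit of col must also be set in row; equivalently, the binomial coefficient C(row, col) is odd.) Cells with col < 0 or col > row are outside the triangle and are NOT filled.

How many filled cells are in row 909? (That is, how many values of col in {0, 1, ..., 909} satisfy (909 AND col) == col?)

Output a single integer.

909 in binary = 1110001101
popcount(909) = number of 1-bits in 1110001101 = 6
A col c satisfies (909 AND c) == c iff every set bit of c is also set in 909; each of the 6 set bits of 909 can independently be on or off in c.
count = 2^6 = 64

Answer: 64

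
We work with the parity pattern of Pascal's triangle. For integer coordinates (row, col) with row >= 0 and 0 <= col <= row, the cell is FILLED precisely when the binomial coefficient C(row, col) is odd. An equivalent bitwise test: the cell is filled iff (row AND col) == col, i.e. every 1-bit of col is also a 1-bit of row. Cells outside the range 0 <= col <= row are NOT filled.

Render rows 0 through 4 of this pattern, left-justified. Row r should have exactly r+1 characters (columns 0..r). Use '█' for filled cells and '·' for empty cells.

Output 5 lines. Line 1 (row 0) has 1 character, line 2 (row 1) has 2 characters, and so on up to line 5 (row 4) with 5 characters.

Answer: █
██
█·█
████
█···█

Derivation:
r0=0: █
r1=1: ██
r2=10: █·█
r3=11: ████
r4=100: █···█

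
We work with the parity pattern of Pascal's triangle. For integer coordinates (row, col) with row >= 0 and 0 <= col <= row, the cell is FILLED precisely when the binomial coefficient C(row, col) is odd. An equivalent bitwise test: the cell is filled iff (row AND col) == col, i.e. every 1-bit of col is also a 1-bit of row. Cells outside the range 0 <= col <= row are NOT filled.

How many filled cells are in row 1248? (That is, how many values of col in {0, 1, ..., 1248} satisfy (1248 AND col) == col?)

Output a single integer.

Answer: 16

Derivation:
1248 in binary = 10011100000
popcount(1248) = number of 1-bits in 10011100000 = 4
A col c satisfies (1248 AND c) == c iff every set bit of c is also set in 1248; each of the 4 set bits of 1248 can independently be on or off in c.
count = 2^4 = 16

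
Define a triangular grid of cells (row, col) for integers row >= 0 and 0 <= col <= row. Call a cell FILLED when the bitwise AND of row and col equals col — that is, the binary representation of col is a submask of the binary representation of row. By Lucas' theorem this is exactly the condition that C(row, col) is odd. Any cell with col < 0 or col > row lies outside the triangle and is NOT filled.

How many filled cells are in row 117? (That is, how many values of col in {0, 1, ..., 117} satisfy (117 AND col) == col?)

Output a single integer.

117 in binary = 1110101
popcount(117) = number of 1-bits in 1110101 = 5
A col c satisfies (117 AND c) == c iff every set bit of c is also set in 117; each of the 5 set bits of 117 can independently be on or off in c.
count = 2^5 = 32

Answer: 32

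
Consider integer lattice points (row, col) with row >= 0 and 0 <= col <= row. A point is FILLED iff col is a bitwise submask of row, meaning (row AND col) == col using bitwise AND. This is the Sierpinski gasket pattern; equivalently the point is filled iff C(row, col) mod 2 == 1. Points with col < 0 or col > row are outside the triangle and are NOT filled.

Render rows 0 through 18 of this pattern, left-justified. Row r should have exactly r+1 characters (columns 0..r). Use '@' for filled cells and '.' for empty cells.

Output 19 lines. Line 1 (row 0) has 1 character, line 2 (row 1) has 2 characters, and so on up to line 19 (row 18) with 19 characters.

Answer: @
@@
@.@
@@@@
@...@
@@..@@
@.@.@.@
@@@@@@@@
@.......@
@@......@@
@.@.....@.@
@@@@....@@@@
@...@...@...@
@@..@@..@@..@@
@.@.@.@.@.@.@.@
@@@@@@@@@@@@@@@@
@...............@
@@..............@@
@.@.............@.@

Derivation:
r0=0: @
r1=1: @@
r2=10: @.@
r3=11: @@@@
r4=100: @...@
r5=101: @@..@@
r6=110: @.@.@.@
r7=111: @@@@@@@@
r8=1000: @.......@
r9=1001: @@......@@
r10=1010: @.@.....@.@
r11=1011: @@@@....@@@@
r12=1100: @...@...@...@
r13=1101: @@..@@..@@..@@
r14=1110: @.@.@.@.@.@.@.@
r15=1111: @@@@@@@@@@@@@@@@
r16=10000: @...............@
r17=10001: @@..............@@
r18=10010: @.@.............@.@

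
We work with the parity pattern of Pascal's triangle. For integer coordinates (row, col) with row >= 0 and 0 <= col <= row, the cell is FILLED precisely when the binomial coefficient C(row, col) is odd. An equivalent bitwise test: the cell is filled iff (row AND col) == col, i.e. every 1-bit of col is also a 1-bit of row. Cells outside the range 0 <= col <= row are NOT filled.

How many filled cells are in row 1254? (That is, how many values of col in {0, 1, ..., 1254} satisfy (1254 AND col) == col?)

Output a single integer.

Answer: 64

Derivation:
1254 in binary = 10011100110
popcount(1254) = number of 1-bits in 10011100110 = 6
A col c satisfies (1254 AND c) == c iff every set bit of c is also set in 1254; each of the 6 set bits of 1254 can independently be on or off in c.
count = 2^6 = 64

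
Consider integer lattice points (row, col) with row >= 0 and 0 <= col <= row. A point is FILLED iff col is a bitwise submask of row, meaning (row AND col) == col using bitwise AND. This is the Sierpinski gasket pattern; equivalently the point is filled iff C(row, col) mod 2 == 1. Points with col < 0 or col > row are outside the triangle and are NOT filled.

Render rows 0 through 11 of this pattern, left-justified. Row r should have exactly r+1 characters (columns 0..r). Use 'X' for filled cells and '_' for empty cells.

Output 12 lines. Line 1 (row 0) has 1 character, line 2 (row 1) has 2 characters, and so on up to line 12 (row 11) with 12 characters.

r0=0: X
r1=1: XX
r2=10: X_X
r3=11: XXXX
r4=100: X___X
r5=101: XX__XX
r6=110: X_X_X_X
r7=111: XXXXXXXX
r8=1000: X_______X
r9=1001: XX______XX
r10=1010: X_X_____X_X
r11=1011: XXXX____XXXX

Answer: X
XX
X_X
XXXX
X___X
XX__XX
X_X_X_X
XXXXXXXX
X_______X
XX______XX
X_X_____X_X
XXXX____XXXX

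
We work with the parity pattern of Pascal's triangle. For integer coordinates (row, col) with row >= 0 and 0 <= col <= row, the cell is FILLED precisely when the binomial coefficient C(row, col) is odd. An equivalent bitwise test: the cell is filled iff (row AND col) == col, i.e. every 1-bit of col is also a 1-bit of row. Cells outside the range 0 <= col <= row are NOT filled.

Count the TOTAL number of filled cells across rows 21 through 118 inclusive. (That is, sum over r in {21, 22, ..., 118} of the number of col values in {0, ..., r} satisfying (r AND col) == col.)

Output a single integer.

Answer: 1588

Derivation:
r21=10101 pc3: +8 =8
r22=10110 pc3: +8 =16
r23=10111 pc4: +16 =32
r24=11000 pc2: +4 =36
r25=11001 pc3: +8 =44
r26=11010 pc3: +8 =52
r27=11011 pc4: +16 =68
r28=11100 pc3: +8 =76
r29=11101 pc4: +16 =92
r30=11110 pc4: +16 =108
r31=11111 pc5: +32 =140
r32=100000 pc1: +2 =142
r33=100001 pc2: +4 =146
r34=100010 pc2: +4 =150
r35=100011 pc3: +8 =158
r36=100100 pc2: +4 =162
r37=100101 pc3: +8 =170
r38=100110 pc3: +8 =178
r39=100111 pc4: +16 =194
r40=101000 pc2: +4 =198
r41=101001 pc3: +8 =206
r42=101010 pc3: +8 =214
r43=101011 pc4: +16 =230
r44=101100 pc3: +8 =238
r45=101101 pc4: +16 =254
r46=101110 pc4: +16 =270
r47=101111 pc5: +32 =302
r48=110000 pc2: +4 =306
r49=110001 pc3: +8 =314
r50=110010 pc3: +8 =322
r51=110011 pc4: +16 =338
r52=110100 pc3: +8 =346
r53=110101 pc4: +16 =362
r54=110110 pc4: +16 =378
r55=110111 pc5: +32 =410
r56=111000 pc3: +8 =418
r57=111001 pc4: +16 =434
r58=111010 pc4: +16 =450
r59=111011 pc5: +32 =482
r60=111100 pc4: +16 =498
r61=111101 pc5: +32 =530
r62=111110 pc5: +32 =562
r63=111111 pc6: +64 =626
r64=1000000 pc1: +2 =628
r65=1000001 pc2: +4 =632
r66=1000010 pc2: +4 =636
r67=1000011 pc3: +8 =644
r68=1000100 pc2: +4 =648
r69=1000101 pc3: +8 =656
r70=1000110 pc3: +8 =664
r71=1000111 pc4: +16 =680
r72=1001000 pc2: +4 =684
r73=1001001 pc3: +8 =692
r74=1001010 pc3: +8 =700
r75=1001011 pc4: +16 =716
r76=1001100 pc3: +8 =724
r77=1001101 pc4: +16 =740
r78=1001110 pc4: +16 =756
r79=1001111 pc5: +32 =788
r80=1010000 pc2: +4 =792
r81=1010001 pc3: +8 =800
r82=1010010 pc3: +8 =808
r83=1010011 pc4: +16 =824
r84=1010100 pc3: +8 =832
r85=1010101 pc4: +16 =848
r86=1010110 pc4: +16 =864
r87=1010111 pc5: +32 =896
r88=1011000 pc3: +8 =904
r89=1011001 pc4: +16 =920
r90=1011010 pc4: +16 =936
r91=1011011 pc5: +32 =968
r92=1011100 pc4: +16 =984
r93=1011101 pc5: +32 =1016
r94=1011110 pc5: +32 =1048
r95=1011111 pc6: +64 =1112
r96=1100000 pc2: +4 =1116
r97=1100001 pc3: +8 =1124
r98=1100010 pc3: +8 =1132
r99=1100011 pc4: +16 =1148
r100=1100100 pc3: +8 =1156
r101=1100101 pc4: +16 =1172
r102=1100110 pc4: +16 =1188
r103=1100111 pc5: +32 =1220
r104=1101000 pc3: +8 =1228
r105=1101001 pc4: +16 =1244
r106=1101010 pc4: +16 =1260
r107=1101011 pc5: +32 =1292
r108=1101100 pc4: +16 =1308
r109=1101101 pc5: +32 =1340
r110=1101110 pc5: +32 =1372
r111=1101111 pc6: +64 =1436
r112=1110000 pc3: +8 =1444
r113=1110001 pc4: +16 =1460
r114=1110010 pc4: +16 =1476
r115=1110011 pc5: +32 =1508
r116=1110100 pc4: +16 =1524
r117=1110101 pc5: +32 =1556
r118=1110110 pc5: +32 =1588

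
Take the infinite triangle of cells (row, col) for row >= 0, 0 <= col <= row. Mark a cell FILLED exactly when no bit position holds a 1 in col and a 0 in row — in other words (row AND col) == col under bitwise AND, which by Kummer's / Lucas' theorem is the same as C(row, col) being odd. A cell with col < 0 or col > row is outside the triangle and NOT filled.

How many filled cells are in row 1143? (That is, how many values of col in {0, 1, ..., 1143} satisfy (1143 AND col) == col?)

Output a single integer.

1143 in binary = 10001110111
popcount(1143) = number of 1-bits in 10001110111 = 7
A col c satisfies (1143 AND c) == c iff every set bit of c is also set in 1143; each of the 7 set bits of 1143 can independently be on or off in c.
count = 2^7 = 128

Answer: 128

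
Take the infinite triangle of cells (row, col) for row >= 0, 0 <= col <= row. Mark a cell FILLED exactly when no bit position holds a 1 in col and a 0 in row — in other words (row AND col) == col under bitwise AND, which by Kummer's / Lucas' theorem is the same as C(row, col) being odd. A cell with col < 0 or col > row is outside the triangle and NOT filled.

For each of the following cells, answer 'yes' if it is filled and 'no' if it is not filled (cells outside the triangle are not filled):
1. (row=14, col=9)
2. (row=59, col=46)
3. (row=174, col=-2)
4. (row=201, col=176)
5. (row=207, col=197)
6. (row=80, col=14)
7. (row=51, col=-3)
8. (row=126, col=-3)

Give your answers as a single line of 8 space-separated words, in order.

(14,9): row=0b1110, col=0b1001, row AND col = 0b1000 = 8; 8 != 9 -> empty
(59,46): row=0b111011, col=0b101110, row AND col = 0b101010 = 42; 42 != 46 -> empty
(174,-2): col outside [0, 174] -> not filled
(201,176): row=0b11001001, col=0b10110000, row AND col = 0b10000000 = 128; 128 != 176 -> empty
(207,197): row=0b11001111, col=0b11000101, row AND col = 0b11000101 = 197; 197 == 197 -> filled
(80,14): row=0b1010000, col=0b1110, row AND col = 0b0 = 0; 0 != 14 -> empty
(51,-3): col outside [0, 51] -> not filled
(126,-3): col outside [0, 126] -> not filled

Answer: no no no no yes no no no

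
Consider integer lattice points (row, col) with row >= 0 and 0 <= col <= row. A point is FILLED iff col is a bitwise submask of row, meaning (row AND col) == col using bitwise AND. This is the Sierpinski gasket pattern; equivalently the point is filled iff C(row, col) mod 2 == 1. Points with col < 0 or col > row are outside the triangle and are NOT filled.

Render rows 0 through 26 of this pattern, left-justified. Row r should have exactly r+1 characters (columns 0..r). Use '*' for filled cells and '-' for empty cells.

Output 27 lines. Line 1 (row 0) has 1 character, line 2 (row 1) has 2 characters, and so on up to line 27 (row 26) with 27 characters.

r0=0: *
r1=1: **
r2=10: *-*
r3=11: ****
r4=100: *---*
r5=101: **--**
r6=110: *-*-*-*
r7=111: ********
r8=1000: *-------*
r9=1001: **------**
r10=1010: *-*-----*-*
r11=1011: ****----****
r12=1100: *---*---*---*
r13=1101: **--**--**--**
r14=1110: *-*-*-*-*-*-*-*
r15=1111: ****************
r16=10000: *---------------*
r17=10001: **--------------**
r18=10010: *-*-------------*-*
r19=10011: ****------------****
r20=10100: *---*-----------*---*
r21=10101: **--**----------**--**
r22=10110: *-*-*-*---------*-*-*-*
r23=10111: ********--------********
r24=11000: *-------*-------*-------*
r25=11001: **------**------**------**
r26=11010: *-*-----*-*-----*-*-----*-*

Answer: *
**
*-*
****
*---*
**--**
*-*-*-*
********
*-------*
**------**
*-*-----*-*
****----****
*---*---*---*
**--**--**--**
*-*-*-*-*-*-*-*
****************
*---------------*
**--------------**
*-*-------------*-*
****------------****
*---*-----------*---*
**--**----------**--**
*-*-*-*---------*-*-*-*
********--------********
*-------*-------*-------*
**------**------**------**
*-*-----*-*-----*-*-----*-*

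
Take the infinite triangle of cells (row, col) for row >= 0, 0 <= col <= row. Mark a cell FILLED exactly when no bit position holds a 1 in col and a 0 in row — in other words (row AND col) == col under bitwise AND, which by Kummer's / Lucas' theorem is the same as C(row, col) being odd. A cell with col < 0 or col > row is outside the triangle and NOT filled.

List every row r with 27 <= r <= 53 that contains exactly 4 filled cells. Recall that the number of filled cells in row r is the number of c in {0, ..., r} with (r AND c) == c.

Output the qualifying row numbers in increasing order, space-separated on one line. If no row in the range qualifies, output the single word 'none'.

Row r has 2^popcount(r) filled cells, so we need popcount(r) = log2(4) = 2.
Scan r = 27..53 and keep those with exactly 2 one-bits:
r=27=11011 popcount=4 -> skip
r=28=11100 popcount=3 -> skip
r=29=11101 popcount=4 -> skip
r=30=11110 popcount=4 -> skip
r=31=11111 popcount=5 -> skip
r=32=100000 popcount=1 -> skip
r=33=100001 popcount=2 -> KEEP
r=34=100010 popcount=2 -> KEEP
r=35=100011 popcount=3 -> skip
r=36=100100 popcount=2 -> KEEP
r=37=100101 popcount=3 -> skip
r=38=100110 popcount=3 -> skip
r=39=100111 popcount=4 -> skip
r=40=101000 popcount=2 -> KEEP
r=41=101001 popcount=3 -> skip
r=42=101010 popcount=3 -> skip
r=43=101011 popcount=4 -> skip
r=44=101100 popcount=3 -> skip
r=45=101101 popcount=4 -> skip
r=46=101110 popcount=4 -> skip
r=47=101111 popcount=5 -> skip
r=48=110000 popcount=2 -> KEEP
r=49=110001 popcount=3 -> skip
r=50=110010 popcount=3 -> skip
r=51=110011 popcount=4 -> skip
r=52=110100 popcount=3 -> skip
r=53=110101 popcount=4 -> skip
Kept rows: 33 34 36 40 48

Answer: 33 34 36 40 48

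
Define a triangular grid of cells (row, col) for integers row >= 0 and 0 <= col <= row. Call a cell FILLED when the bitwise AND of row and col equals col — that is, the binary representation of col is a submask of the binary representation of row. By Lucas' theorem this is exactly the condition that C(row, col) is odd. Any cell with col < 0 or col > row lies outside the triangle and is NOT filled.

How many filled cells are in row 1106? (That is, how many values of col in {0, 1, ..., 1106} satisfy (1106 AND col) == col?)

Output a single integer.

1106 in binary = 10001010010
popcount(1106) = number of 1-bits in 10001010010 = 4
A col c satisfies (1106 AND c) == c iff every set bit of c is also set in 1106; each of the 4 set bits of 1106 can independently be on or off in c.
count = 2^4 = 16

Answer: 16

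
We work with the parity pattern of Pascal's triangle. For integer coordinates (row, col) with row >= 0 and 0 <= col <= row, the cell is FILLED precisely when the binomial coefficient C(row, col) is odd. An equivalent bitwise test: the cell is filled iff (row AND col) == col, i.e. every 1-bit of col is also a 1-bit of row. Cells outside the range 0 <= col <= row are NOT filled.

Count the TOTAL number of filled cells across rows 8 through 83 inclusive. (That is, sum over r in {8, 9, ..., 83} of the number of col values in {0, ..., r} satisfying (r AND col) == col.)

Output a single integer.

r8=1000 pc1: +2 =2
r9=1001 pc2: +4 =6
r10=1010 pc2: +4 =10
r11=1011 pc3: +8 =18
r12=1100 pc2: +4 =22
r13=1101 pc3: +8 =30
r14=1110 pc3: +8 =38
r15=1111 pc4: +16 =54
r16=10000 pc1: +2 =56
r17=10001 pc2: +4 =60
r18=10010 pc2: +4 =64
r19=10011 pc3: +8 =72
r20=10100 pc2: +4 =76
r21=10101 pc3: +8 =84
r22=10110 pc3: +8 =92
r23=10111 pc4: +16 =108
r24=11000 pc2: +4 =112
r25=11001 pc3: +8 =120
r26=11010 pc3: +8 =128
r27=11011 pc4: +16 =144
r28=11100 pc3: +8 =152
r29=11101 pc4: +16 =168
r30=11110 pc4: +16 =184
r31=11111 pc5: +32 =216
r32=100000 pc1: +2 =218
r33=100001 pc2: +4 =222
r34=100010 pc2: +4 =226
r35=100011 pc3: +8 =234
r36=100100 pc2: +4 =238
r37=100101 pc3: +8 =246
r38=100110 pc3: +8 =254
r39=100111 pc4: +16 =270
r40=101000 pc2: +4 =274
r41=101001 pc3: +8 =282
r42=101010 pc3: +8 =290
r43=101011 pc4: +16 =306
r44=101100 pc3: +8 =314
r45=101101 pc4: +16 =330
r46=101110 pc4: +16 =346
r47=101111 pc5: +32 =378
r48=110000 pc2: +4 =382
r49=110001 pc3: +8 =390
r50=110010 pc3: +8 =398
r51=110011 pc4: +16 =414
r52=110100 pc3: +8 =422
r53=110101 pc4: +16 =438
r54=110110 pc4: +16 =454
r55=110111 pc5: +32 =486
r56=111000 pc3: +8 =494
r57=111001 pc4: +16 =510
r58=111010 pc4: +16 =526
r59=111011 pc5: +32 =558
r60=111100 pc4: +16 =574
r61=111101 pc5: +32 =606
r62=111110 pc5: +32 =638
r63=111111 pc6: +64 =702
r64=1000000 pc1: +2 =704
r65=1000001 pc2: +4 =708
r66=1000010 pc2: +4 =712
r67=1000011 pc3: +8 =720
r68=1000100 pc2: +4 =724
r69=1000101 pc3: +8 =732
r70=1000110 pc3: +8 =740
r71=1000111 pc4: +16 =756
r72=1001000 pc2: +4 =760
r73=1001001 pc3: +8 =768
r74=1001010 pc3: +8 =776
r75=1001011 pc4: +16 =792
r76=1001100 pc3: +8 =800
r77=1001101 pc4: +16 =816
r78=1001110 pc4: +16 =832
r79=1001111 pc5: +32 =864
r80=1010000 pc2: +4 =868
r81=1010001 pc3: +8 =876
r82=1010010 pc3: +8 =884
r83=1010011 pc4: +16 =900

Answer: 900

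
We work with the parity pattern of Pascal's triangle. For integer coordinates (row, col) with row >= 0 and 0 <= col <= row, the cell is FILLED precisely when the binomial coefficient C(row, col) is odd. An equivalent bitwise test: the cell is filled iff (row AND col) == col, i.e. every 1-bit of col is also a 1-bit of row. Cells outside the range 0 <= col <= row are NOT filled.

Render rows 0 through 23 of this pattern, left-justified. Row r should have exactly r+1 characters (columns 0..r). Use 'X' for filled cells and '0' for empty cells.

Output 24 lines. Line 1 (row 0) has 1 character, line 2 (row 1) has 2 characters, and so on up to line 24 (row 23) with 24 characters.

Answer: X
XX
X0X
XXXX
X000X
XX00XX
X0X0X0X
XXXXXXXX
X0000000X
XX000000XX
X0X00000X0X
XXXX0000XXXX
X000X000X000X
XX00XX00XX00XX
X0X0X0X0X0X0X0X
XXXXXXXXXXXXXXXX
X000000000000000X
XX00000000000000XX
X0X0000000000000X0X
XXXX000000000000XXXX
X000X00000000000X000X
XX00XX0000000000XX00XX
X0X0X0X000000000X0X0X0X
XXXXXXXX00000000XXXXXXXX

Derivation:
r0=0: X
r1=1: XX
r2=10: X0X
r3=11: XXXX
r4=100: X000X
r5=101: XX00XX
r6=110: X0X0X0X
r7=111: XXXXXXXX
r8=1000: X0000000X
r9=1001: XX000000XX
r10=1010: X0X00000X0X
r11=1011: XXXX0000XXXX
r12=1100: X000X000X000X
r13=1101: XX00XX00XX00XX
r14=1110: X0X0X0X0X0X0X0X
r15=1111: XXXXXXXXXXXXXXXX
r16=10000: X000000000000000X
r17=10001: XX00000000000000XX
r18=10010: X0X0000000000000X0X
r19=10011: XXXX000000000000XXXX
r20=10100: X000X00000000000X000X
r21=10101: XX00XX0000000000XX00XX
r22=10110: X0X0X0X000000000X0X0X0X
r23=10111: XXXXXXXX00000000XXXXXXXX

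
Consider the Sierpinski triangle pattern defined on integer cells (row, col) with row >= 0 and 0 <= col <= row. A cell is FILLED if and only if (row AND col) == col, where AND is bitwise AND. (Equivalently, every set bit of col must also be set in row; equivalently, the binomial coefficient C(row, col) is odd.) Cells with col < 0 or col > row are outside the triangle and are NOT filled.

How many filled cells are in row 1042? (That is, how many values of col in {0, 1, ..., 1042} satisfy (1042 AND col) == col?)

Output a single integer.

Answer: 8

Derivation:
1042 in binary = 10000010010
popcount(1042) = number of 1-bits in 10000010010 = 3
A col c satisfies (1042 AND c) == c iff every set bit of c is also set in 1042; each of the 3 set bits of 1042 can independently be on or off in c.
count = 2^3 = 8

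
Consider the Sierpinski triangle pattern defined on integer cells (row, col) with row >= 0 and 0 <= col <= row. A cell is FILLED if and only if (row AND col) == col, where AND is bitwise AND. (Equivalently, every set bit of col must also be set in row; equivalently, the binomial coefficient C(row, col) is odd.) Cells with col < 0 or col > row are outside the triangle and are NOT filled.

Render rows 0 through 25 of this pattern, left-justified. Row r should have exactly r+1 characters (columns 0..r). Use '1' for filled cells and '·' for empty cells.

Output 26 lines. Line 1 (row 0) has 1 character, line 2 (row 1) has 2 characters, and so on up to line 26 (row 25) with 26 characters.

r0=0: 1
r1=1: 11
r2=10: 1·1
r3=11: 1111
r4=100: 1···1
r5=101: 11··11
r6=110: 1·1·1·1
r7=111: 11111111
r8=1000: 1·······1
r9=1001: 11······11
r10=1010: 1·1·····1·1
r11=1011: 1111····1111
r12=1100: 1···1···1···1
r13=1101: 11··11··11··11
r14=1110: 1·1·1·1·1·1·1·1
r15=1111: 1111111111111111
r16=10000: 1···············1
r17=10001: 11··············11
r18=10010: 1·1·············1·1
r19=10011: 1111············1111
r20=10100: 1···1···········1···1
r21=10101: 11··11··········11··11
r22=10110: 1·1·1·1·········1·1·1·1
r23=10111: 11111111········11111111
r24=11000: 1·······1·······1·······1
r25=11001: 11······11······11······11

Answer: 1
11
1·1
1111
1···1
11··11
1·1·1·1
11111111
1·······1
11······11
1·1·····1·1
1111····1111
1···1···1···1
11··11··11··11
1·1·1·1·1·1·1·1
1111111111111111
1···············1
11··············11
1·1·············1·1
1111············1111
1···1···········1···1
11··11··········11··11
1·1·1·1·········1·1·1·1
11111111········11111111
1·······1·······1·······1
11······11······11······11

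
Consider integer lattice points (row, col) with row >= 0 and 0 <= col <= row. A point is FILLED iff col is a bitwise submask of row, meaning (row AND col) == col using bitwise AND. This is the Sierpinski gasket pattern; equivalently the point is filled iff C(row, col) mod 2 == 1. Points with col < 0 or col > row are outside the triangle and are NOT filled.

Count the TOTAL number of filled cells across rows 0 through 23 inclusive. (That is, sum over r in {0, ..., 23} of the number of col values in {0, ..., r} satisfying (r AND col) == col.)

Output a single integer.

Answer: 135

Derivation:
r0=0 pc0: +1 =1
r1=1 pc1: +2 =3
r2=10 pc1: +2 =5
r3=11 pc2: +4 =9
r4=100 pc1: +2 =11
r5=101 pc2: +4 =15
r6=110 pc2: +4 =19
r7=111 pc3: +8 =27
r8=1000 pc1: +2 =29
r9=1001 pc2: +4 =33
r10=1010 pc2: +4 =37
r11=1011 pc3: +8 =45
r12=1100 pc2: +4 =49
r13=1101 pc3: +8 =57
r14=1110 pc3: +8 =65
r15=1111 pc4: +16 =81
r16=10000 pc1: +2 =83
r17=10001 pc2: +4 =87
r18=10010 pc2: +4 =91
r19=10011 pc3: +8 =99
r20=10100 pc2: +4 =103
r21=10101 pc3: +8 =111
r22=10110 pc3: +8 =119
r23=10111 pc4: +16 =135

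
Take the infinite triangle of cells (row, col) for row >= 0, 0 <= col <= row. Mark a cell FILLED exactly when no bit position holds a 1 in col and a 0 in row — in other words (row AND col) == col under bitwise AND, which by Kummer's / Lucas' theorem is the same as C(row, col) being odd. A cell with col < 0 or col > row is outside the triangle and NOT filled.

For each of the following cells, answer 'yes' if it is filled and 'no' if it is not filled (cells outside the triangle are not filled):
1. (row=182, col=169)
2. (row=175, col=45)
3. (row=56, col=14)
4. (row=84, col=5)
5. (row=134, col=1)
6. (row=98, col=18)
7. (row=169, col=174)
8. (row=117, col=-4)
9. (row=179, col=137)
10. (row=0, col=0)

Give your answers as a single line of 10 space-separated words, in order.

(182,169): row=0b10110110, col=0b10101001, row AND col = 0b10100000 = 160; 160 != 169 -> empty
(175,45): row=0b10101111, col=0b101101, row AND col = 0b101101 = 45; 45 == 45 -> filled
(56,14): row=0b111000, col=0b1110, row AND col = 0b1000 = 8; 8 != 14 -> empty
(84,5): row=0b1010100, col=0b101, row AND col = 0b100 = 4; 4 != 5 -> empty
(134,1): row=0b10000110, col=0b1, row AND col = 0b0 = 0; 0 != 1 -> empty
(98,18): row=0b1100010, col=0b10010, row AND col = 0b10 = 2; 2 != 18 -> empty
(169,174): col outside [0, 169] -> not filled
(117,-4): col outside [0, 117] -> not filled
(179,137): row=0b10110011, col=0b10001001, row AND col = 0b10000001 = 129; 129 != 137 -> empty
(0,0): row=0b0, col=0b0, row AND col = 0b0 = 0; 0 == 0 -> filled

Answer: no yes no no no no no no no yes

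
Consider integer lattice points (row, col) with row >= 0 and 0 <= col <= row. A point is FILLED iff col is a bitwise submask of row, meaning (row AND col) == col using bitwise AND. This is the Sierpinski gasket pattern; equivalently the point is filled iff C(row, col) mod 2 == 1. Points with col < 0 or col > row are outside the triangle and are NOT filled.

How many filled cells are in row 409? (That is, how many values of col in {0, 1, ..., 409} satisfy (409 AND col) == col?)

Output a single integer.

409 in binary = 110011001
popcount(409) = number of 1-bits in 110011001 = 5
A col c satisfies (409 AND c) == c iff every set bit of c is also set in 409; each of the 5 set bits of 409 can independently be on or off in c.
count = 2^5 = 32

Answer: 32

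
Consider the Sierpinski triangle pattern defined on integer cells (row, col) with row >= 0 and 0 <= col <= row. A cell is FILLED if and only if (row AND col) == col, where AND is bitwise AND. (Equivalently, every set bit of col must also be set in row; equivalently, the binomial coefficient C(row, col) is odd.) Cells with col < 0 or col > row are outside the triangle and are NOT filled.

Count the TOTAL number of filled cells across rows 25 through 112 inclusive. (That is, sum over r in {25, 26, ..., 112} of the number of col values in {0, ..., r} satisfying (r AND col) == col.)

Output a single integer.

r25=11001 pc3: +8 =8
r26=11010 pc3: +8 =16
r27=11011 pc4: +16 =32
r28=11100 pc3: +8 =40
r29=11101 pc4: +16 =56
r30=11110 pc4: +16 =72
r31=11111 pc5: +32 =104
r32=100000 pc1: +2 =106
r33=100001 pc2: +4 =110
r34=100010 pc2: +4 =114
r35=100011 pc3: +8 =122
r36=100100 pc2: +4 =126
r37=100101 pc3: +8 =134
r38=100110 pc3: +8 =142
r39=100111 pc4: +16 =158
r40=101000 pc2: +4 =162
r41=101001 pc3: +8 =170
r42=101010 pc3: +8 =178
r43=101011 pc4: +16 =194
r44=101100 pc3: +8 =202
r45=101101 pc4: +16 =218
r46=101110 pc4: +16 =234
r47=101111 pc5: +32 =266
r48=110000 pc2: +4 =270
r49=110001 pc3: +8 =278
r50=110010 pc3: +8 =286
r51=110011 pc4: +16 =302
r52=110100 pc3: +8 =310
r53=110101 pc4: +16 =326
r54=110110 pc4: +16 =342
r55=110111 pc5: +32 =374
r56=111000 pc3: +8 =382
r57=111001 pc4: +16 =398
r58=111010 pc4: +16 =414
r59=111011 pc5: +32 =446
r60=111100 pc4: +16 =462
r61=111101 pc5: +32 =494
r62=111110 pc5: +32 =526
r63=111111 pc6: +64 =590
r64=1000000 pc1: +2 =592
r65=1000001 pc2: +4 =596
r66=1000010 pc2: +4 =600
r67=1000011 pc3: +8 =608
r68=1000100 pc2: +4 =612
r69=1000101 pc3: +8 =620
r70=1000110 pc3: +8 =628
r71=1000111 pc4: +16 =644
r72=1001000 pc2: +4 =648
r73=1001001 pc3: +8 =656
r74=1001010 pc3: +8 =664
r75=1001011 pc4: +16 =680
r76=1001100 pc3: +8 =688
r77=1001101 pc4: +16 =704
r78=1001110 pc4: +16 =720
r79=1001111 pc5: +32 =752
r80=1010000 pc2: +4 =756
r81=1010001 pc3: +8 =764
r82=1010010 pc3: +8 =772
r83=1010011 pc4: +16 =788
r84=1010100 pc3: +8 =796
r85=1010101 pc4: +16 =812
r86=1010110 pc4: +16 =828
r87=1010111 pc5: +32 =860
r88=1011000 pc3: +8 =868
r89=1011001 pc4: +16 =884
r90=1011010 pc4: +16 =900
r91=1011011 pc5: +32 =932
r92=1011100 pc4: +16 =948
r93=1011101 pc5: +32 =980
r94=1011110 pc5: +32 =1012
r95=1011111 pc6: +64 =1076
r96=1100000 pc2: +4 =1080
r97=1100001 pc3: +8 =1088
r98=1100010 pc3: +8 =1096
r99=1100011 pc4: +16 =1112
r100=1100100 pc3: +8 =1120
r101=1100101 pc4: +16 =1136
r102=1100110 pc4: +16 =1152
r103=1100111 pc5: +32 =1184
r104=1101000 pc3: +8 =1192
r105=1101001 pc4: +16 =1208
r106=1101010 pc4: +16 =1224
r107=1101011 pc5: +32 =1256
r108=1101100 pc4: +16 =1272
r109=1101101 pc5: +32 =1304
r110=1101110 pc5: +32 =1336
r111=1101111 pc6: +64 =1400
r112=1110000 pc3: +8 =1408

Answer: 1408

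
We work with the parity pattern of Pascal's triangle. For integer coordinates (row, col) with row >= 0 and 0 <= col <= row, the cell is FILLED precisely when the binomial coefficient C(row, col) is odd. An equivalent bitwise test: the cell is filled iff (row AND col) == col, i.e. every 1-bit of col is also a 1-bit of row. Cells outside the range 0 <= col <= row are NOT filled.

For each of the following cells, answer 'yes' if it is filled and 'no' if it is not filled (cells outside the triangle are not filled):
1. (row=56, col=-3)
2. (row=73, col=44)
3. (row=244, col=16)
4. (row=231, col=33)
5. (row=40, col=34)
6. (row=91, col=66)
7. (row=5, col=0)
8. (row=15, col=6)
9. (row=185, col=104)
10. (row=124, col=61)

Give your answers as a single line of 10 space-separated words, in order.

Answer: no no yes yes no yes yes yes no no

Derivation:
(56,-3): col outside [0, 56] -> not filled
(73,44): row=0b1001001, col=0b101100, row AND col = 0b1000 = 8; 8 != 44 -> empty
(244,16): row=0b11110100, col=0b10000, row AND col = 0b10000 = 16; 16 == 16 -> filled
(231,33): row=0b11100111, col=0b100001, row AND col = 0b100001 = 33; 33 == 33 -> filled
(40,34): row=0b101000, col=0b100010, row AND col = 0b100000 = 32; 32 != 34 -> empty
(91,66): row=0b1011011, col=0b1000010, row AND col = 0b1000010 = 66; 66 == 66 -> filled
(5,0): row=0b101, col=0b0, row AND col = 0b0 = 0; 0 == 0 -> filled
(15,6): row=0b1111, col=0b110, row AND col = 0b110 = 6; 6 == 6 -> filled
(185,104): row=0b10111001, col=0b1101000, row AND col = 0b101000 = 40; 40 != 104 -> empty
(124,61): row=0b1111100, col=0b111101, row AND col = 0b111100 = 60; 60 != 61 -> empty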